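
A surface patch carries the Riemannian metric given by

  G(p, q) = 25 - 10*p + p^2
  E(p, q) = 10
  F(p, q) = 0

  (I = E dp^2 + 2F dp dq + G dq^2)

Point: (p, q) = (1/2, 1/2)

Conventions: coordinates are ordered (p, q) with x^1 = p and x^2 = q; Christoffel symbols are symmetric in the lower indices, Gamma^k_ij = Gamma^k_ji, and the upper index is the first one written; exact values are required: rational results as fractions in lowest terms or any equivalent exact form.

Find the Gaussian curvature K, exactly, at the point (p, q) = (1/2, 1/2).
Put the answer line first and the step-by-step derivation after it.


Answer: K = 0

E = 10, F = 0, G = 81/4, EG - F^2 = 405/2 at the point
E_p = 0, E_q = 0, F_p = 0, F_q = 0, G_p = -9, G_q = 0
E_qq = 0, F_pq = 0, G_pp = 2
Evaluate Brioschi's two determinant matrices M1, M2 and divide by (EG - F^2)^2.
M1 = [[-E_qq/2 + F_pq - G_pp/2, E_p/2, F_p - E_q/2], [F_q - G_p/2, E, F], [G_q/2, F, G]] = [[-1, 0, 0], [9/2, 10, 0], [0, 0, 81/4]]; det M1 = -405/2
M2 = [[0, E_q/2, G_p/2], [E_q/2, E, F], [G_p/2, F, G]] = [[0, 0, -9/2], [0, 10, 0], [-9/2, 0, 81/4]]; det M2 = -405/2
det M1 - det M2 = 0; K = 0 / (405/2)^2 = 0


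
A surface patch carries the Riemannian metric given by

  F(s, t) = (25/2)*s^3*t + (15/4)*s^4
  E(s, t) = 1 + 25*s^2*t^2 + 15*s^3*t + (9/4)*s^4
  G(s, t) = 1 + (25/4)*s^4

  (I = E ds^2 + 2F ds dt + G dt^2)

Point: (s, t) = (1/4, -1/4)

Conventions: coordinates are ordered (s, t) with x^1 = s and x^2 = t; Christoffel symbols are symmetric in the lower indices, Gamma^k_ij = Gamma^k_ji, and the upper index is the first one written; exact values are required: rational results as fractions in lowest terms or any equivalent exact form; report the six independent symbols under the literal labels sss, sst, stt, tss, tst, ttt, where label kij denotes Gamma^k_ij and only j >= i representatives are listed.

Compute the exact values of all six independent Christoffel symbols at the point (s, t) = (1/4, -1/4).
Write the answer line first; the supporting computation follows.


Answer: Gamma_sss = 56/549, Gamma_sst = -140/549, Gamma_stt = 0, Gamma_tss = -40/549, Gamma_tst = 100/549, Gamma_ttt = 0

E = 1073/1024, F = -35/1024, G = 1049/1024 at the point
E_s = 7/32, E_t = -35/64, F_s = -45/128, F_t = 25/128, G_s = 25/64, G_t = 0
EG - F^2 = 549/512;  g^inv = (512/549) * [[1049/1024, 35/1024], [35/1024, 1073/1024]]
first-kind symbols [ij,l] = (1/2)(d_i g_jl + d_j g_il - d_l g_ij): [ss,s] = E_s/2 = 7/64, [ss,t] = F_s - E_t/2 = -5/64, [st,s] = E_t/2 = -35/128, [st,t] = G_s/2 = 25/128, [tt,s] = F_t - G_s/2 = 0, [tt,t] = G_t/2 = 0
Gamma^s_ij = (G*[ij,s] - F*[ij,t])/(EG - F^2), Gamma^t_ij = (E*[ij,t] - F*[ij,s])/(EG - F^2)


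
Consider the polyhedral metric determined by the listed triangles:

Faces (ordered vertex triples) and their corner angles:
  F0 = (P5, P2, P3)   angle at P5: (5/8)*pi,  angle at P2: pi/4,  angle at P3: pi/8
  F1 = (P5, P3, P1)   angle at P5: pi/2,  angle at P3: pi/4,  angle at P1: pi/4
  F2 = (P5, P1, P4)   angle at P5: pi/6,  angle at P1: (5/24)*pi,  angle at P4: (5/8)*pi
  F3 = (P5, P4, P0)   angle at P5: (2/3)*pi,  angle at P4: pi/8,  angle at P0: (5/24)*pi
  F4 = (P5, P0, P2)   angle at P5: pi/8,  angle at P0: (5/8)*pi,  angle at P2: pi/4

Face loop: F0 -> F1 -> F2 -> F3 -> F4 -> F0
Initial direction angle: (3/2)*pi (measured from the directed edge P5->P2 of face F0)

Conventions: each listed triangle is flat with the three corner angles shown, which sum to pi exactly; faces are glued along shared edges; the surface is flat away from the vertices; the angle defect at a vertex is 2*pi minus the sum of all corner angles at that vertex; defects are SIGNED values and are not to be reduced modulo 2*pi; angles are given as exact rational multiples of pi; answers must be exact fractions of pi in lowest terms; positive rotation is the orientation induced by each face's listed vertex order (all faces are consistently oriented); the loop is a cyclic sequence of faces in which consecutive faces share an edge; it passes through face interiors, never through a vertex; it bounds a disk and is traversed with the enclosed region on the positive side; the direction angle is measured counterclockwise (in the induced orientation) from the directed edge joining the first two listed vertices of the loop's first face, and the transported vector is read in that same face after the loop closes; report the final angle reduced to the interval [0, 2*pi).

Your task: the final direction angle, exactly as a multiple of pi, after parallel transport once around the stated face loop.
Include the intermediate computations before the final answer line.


enclosed vertex P5: corner angles sum to (25/12)*pi, defect = 2*pi - (25/12)*pi = -pi/12
the final direction is the initial angle plus the enclosed defects, taken mod 2*pi in the induced orientation
final angle = (3/2)*pi - pi/12 = (17/12)*pi (mod 2*pi)

Answer: final direction angle = (17/12)*pi


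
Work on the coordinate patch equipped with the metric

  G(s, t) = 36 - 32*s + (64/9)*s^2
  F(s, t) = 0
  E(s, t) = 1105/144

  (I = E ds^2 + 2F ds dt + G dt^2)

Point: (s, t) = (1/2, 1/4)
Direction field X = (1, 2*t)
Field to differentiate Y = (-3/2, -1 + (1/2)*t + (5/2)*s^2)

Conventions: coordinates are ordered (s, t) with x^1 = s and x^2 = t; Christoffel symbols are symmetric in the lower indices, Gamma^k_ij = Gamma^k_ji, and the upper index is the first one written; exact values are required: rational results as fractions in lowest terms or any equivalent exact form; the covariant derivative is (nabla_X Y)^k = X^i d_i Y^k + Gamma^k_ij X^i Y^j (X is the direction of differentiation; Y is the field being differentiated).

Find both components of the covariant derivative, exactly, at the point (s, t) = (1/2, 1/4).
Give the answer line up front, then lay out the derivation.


Answer: (nabla_X Y)^s = -224/1105, (nabla_X Y)^t = 93/28

E = 1105/144, F = 0, G = 196/9 at the point
E_s = 0, E_t = 0, F_s = 0, F_t = 0, G_s = -224/9, G_t = 0
EG - F^2 = 54145/324;  g^inv = (324/54145) * [[196/9, 0], [0, 1105/144]]
first-kind symbols [ij,l] = (1/2)(d_i g_jl + d_j g_il - d_l g_ij): [ss,s] = E_s/2 = 0, [ss,t] = F_s - E_t/2 = 0, [st,s] = E_t/2 = 0, [st,t] = G_s/2 = -112/9, [tt,s] = F_t - G_s/2 = 112/9, [tt,t] = G_t/2 = 0
Gamma^s_ij = (G*[ij,s] - F*[ij,t])/(EG - F^2), Gamma^t_ij = (E*[ij,t] - F*[ij,s])/(EG - F^2)
Gamma_sss = 0, Gamma_sst = 0, Gamma_stt = 1792/1105, Gamma_tss = 0, Gamma_tst = -4/7, Gamma_ttt = 0
X = (1, 1/2), Y = (-3/2, -1/4) at the point


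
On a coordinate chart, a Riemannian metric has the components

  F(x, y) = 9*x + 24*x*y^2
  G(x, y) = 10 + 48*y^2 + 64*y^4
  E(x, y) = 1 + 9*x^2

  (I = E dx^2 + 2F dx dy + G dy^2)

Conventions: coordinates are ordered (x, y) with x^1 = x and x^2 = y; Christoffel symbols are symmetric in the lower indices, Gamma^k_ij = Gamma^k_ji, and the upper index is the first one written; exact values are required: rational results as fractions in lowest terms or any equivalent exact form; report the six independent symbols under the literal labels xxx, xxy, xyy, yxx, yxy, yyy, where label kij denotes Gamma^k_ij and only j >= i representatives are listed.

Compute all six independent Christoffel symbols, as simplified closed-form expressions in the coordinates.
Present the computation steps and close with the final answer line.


E = 1 + 9*x^2; F = 9*x + 24*x*y^2; G = 10 + 48*y^2 + 64*y^4
Gamma^k_ij = (1/2) g^{kl} (d_i g_jl + d_j g_il - d_l g_ij), with g^inv = (1/(EG-F^2)) [[G, -F], [-F, E]]
first partials: E_x = 18*x, E_y = 0, F_x = 9 + 24*y^2, F_y = 48*x*y, G_x = 0, G_y = 96*y + 256*y^3
D = EG - F^2 = 10 + 48*y^2 + 9*x^2 + 64*y^4
expanded: Gamma^x_xx = (G E_x - 2F F_x + F E_y)/(2D), Gamma^x_xy = (G E_y - F G_x)/(2D), Gamma^x_yy = (2G F_y - G G_x - F G_y)/(2D), Gamma^y_xx = (2E F_x - E E_y - F E_x)/(2D), Gamma^y_xy = (E G_x - F E_y)/(2D), Gamma^y_yy = (E G_y - 2F F_y + F G_x)/(2D); substitute and cancel common factors

Answer: Gamma_xxx = 9*x/(9*x^2 + 64*y^4 + 48*y^2 + 10), Gamma_xxy = 0, Gamma_xyy = 48*x*y/(9*x^2 + 64*y^4 + 48*y^2 + 10), Gamma_yxx = (24*y^2 + 9)/(9*x^2 + 64*y^4 + 48*y^2 + 10), Gamma_yxy = 0, Gamma_yyy = (128*y^3 + 48*y)/(9*x^2 + 64*y^4 + 48*y^2 + 10)


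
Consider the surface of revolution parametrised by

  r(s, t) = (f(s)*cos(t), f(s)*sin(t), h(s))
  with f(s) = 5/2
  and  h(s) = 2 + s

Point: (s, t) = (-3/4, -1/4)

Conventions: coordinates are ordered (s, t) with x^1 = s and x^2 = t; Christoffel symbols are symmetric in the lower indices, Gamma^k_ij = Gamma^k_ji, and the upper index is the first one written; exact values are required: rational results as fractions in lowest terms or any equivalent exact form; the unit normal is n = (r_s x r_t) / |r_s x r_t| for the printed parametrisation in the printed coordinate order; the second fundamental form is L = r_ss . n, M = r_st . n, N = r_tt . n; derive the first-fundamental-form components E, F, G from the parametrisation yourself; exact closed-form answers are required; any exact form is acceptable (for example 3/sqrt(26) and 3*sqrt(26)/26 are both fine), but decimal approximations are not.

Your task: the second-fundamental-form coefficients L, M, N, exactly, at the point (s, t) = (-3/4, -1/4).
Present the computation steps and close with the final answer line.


f = 5/2, f' = 0, f'' = 0, h' = 1, h'' = 0
E = 1, F = 0, G = 25/4; answer radicand W^2 = 1
unnormalised second-form numerators: l = 0, m = 0, n = 5/2; L = l/sqrt(1), and similarly M = m/sqrt(W^2), N = n/sqrt(W^2)

Answer: L = 0, M = 0, N = 5/2


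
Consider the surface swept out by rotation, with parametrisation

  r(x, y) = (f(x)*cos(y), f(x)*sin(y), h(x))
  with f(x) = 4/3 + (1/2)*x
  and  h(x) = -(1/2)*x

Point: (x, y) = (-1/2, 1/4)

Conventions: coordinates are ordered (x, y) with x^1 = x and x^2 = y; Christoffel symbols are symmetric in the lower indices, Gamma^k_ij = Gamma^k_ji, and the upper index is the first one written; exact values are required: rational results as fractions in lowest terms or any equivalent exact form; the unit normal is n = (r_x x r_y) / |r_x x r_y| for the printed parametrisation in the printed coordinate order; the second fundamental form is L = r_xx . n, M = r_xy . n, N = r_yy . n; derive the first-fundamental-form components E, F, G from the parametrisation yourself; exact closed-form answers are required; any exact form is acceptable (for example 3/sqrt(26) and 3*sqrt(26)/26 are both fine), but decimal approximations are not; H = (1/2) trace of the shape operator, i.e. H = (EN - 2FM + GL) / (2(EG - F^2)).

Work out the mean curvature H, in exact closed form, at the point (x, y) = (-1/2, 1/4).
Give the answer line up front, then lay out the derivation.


Answer: H = -3*sqrt(2)/13

f = 13/12, f' = 1/2, f'' = 0, h' = -1/2, h'' = 0
E = 1/2, F = 0, G = 169/144; answer radicand W^2 = 1/2
unnormalised second-form numerators: l = 0, m = 0, n = -13/24; L = l/sqrt(1/2), and similarly M = m/sqrt(W^2), N = n/sqrt(W^2)
H = (E*n - 2*F*m + G*l) / (2*(EG - F^2)*sqrt(W^2)); E*n - 2*F*m + G*l = -13/48, EG - F^2 = 169/288, so H = (-3/13)/sqrt(1/2)


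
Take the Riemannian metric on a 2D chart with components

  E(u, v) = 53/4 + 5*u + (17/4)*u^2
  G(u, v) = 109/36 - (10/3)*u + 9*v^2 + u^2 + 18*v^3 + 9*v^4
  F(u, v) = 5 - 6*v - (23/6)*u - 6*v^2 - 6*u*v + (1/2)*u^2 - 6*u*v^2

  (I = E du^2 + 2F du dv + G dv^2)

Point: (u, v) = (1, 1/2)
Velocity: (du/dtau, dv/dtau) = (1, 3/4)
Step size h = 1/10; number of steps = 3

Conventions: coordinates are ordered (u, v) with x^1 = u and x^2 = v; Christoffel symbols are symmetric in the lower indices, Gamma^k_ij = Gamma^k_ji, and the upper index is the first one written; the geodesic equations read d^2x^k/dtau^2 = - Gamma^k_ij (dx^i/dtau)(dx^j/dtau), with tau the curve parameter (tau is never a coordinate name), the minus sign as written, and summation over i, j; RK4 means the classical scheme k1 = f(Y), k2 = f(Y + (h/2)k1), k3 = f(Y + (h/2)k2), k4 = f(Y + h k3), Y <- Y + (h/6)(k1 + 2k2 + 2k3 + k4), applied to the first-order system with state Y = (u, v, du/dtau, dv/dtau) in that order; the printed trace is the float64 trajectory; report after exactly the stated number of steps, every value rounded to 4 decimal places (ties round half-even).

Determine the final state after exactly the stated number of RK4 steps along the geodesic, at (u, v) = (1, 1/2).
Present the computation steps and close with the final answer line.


f(Y) = (du/dtau, dv/dtau, -Gamma^u_ij Y'^i Y'^j, -Gamma^v_ij Y'^i Y'^j) with the Gammas evaluated at the stage position; h = 0.100000; intermediate values shown to 6 dp
step 0: u = 1.0000, v = 0.5000, du/dtau = 1.0000, dv/dtau = 0.7500
step 1:
  k1: at (u, v) = (1.000000, 0.500000), (du/dtau, dv/dtau) = (1.000000, 0.750000); Gamma_uuu = -0.196934, Gamma_uuv = -0.064537, Gamma_uvv = -0.466364, Gamma_vuu = -1.524683, Gamma_vuv = -0.198011, Gamma_vvv = 1.750928; k1 = (1.000000, 0.750000, 0.556069, 0.836802)
  k2: at (u, v) = (1.050000, 0.537500), (du/dtau, dv/dtau) = (1.027803, 0.791840); Gamma_uuu = -0.238717, Gamma_uuv = -0.064571, Gamma_uvv = -0.429844, Gamma_vuu = -1.446691, Gamma_vuv = -0.173307, Gamma_vvv = 1.729416; k2 = (1.027803, 0.791840, 0.626796, 0.725987)
  k3: at (u, v) = (1.051390, 0.539592), (du/dtau, dv/dtau) = (1.031340, 0.786299); Gamma_uuu = -0.240134, Gamma_uuv = -0.064528, Gamma_uvv = -0.428334, Gamma_vuu = -1.440999, Gamma_vuv = -0.172057, Gamma_vvv = 1.727784; k3 = (1.031340, 0.786299, 0.624903, 0.743561)
  k4: at (u, v) = (1.103134, 0.578630), (du/dtau, dv/dtau) = (1.062490, 0.824356); Gamma_uuu = -0.279403, Gamma_uuv = -0.063263, Gamma_uvv = -0.391311, Gamma_vuu = -1.367580, Gamma_vuv = -0.149245, Gamma_vvv = 1.704137; k4 = (1.062490, 0.824356, 0.692155, 0.647212)
  Y <- Y + (h/6)(k1 + 2k2 + 2k3 + k4): u = 1.1030, v = 0.5788, du/dtau = 1.0625, dv/dtau = 0.8237
step 2:
  k1: at (u, v) = (1.103013, 0.578844), (du/dtau, dv/dtau) = (1.062527, 0.823718); Gamma_uuu = -0.279373, Gamma_uuv = -0.063256, Gamma_uvv = -0.391257, Gamma_vuu = -1.366759, Gamma_vuv = -0.149146, Gamma_vvv = 1.703886; k1 = (1.062527, 0.823718, 0.691600, 0.647987)
  k2: at (u, v) = (1.156139, 0.620030), (du/dtau, dv/dtau) = (1.097107, 0.856118); Gamma_uuu = -0.316301, Gamma_uuv = -0.060783, Gamma_uvv = -0.353795, Gamma_vuu = -1.295259, Gamma_vuv = -0.127744, Gamma_vvv = 1.677640; k2 = (1.097107, 0.856118, 0.754204, 0.569393)
  k3: at (u, v) = (1.157868, 0.621650), (du/dtau, dv/dtau) = (1.100237, 0.852188); Gamma_uuu = -0.317471, Gamma_uuv = -0.060672, Gamma_uvv = -0.352476, Gamma_vuu = -1.292214, Gamma_vuv = -0.126973, Gamma_vvv = 1.676485; k3 = (1.100237, 0.852188, 0.754055, 0.584851)
  k4: at (u, v) = (1.213037, 0.664063), (du/dtau, dv/dtau) = (1.137933, 0.882204); Gamma_uuu = -0.352326, Gamma_uuv = -0.057047, Gamma_uvv = -0.315030, Gamma_vuu = -1.226444, Gamma_vuv = -0.107352, Gamma_vvv = 1.648957; k4 = (1.137933, 0.882204, 0.815943, 0.520294)
  Y <- Y + (h/6)(k1 + 2k2 + 2k3 + k4): u = 1.2129, v = 0.6642, du/dtau = 1.1379, dv/dtau = 0.8817
step 3:
  k1: at (u, v) = (1.212932, 0.664219), (du/dtau, dv/dtau) = (1.137928, 0.881665); Gamma_uuu = -0.352263, Gamma_uuv = -0.057042, Gamma_uvv = -0.315006, Gamma_vuu = -1.225901, Gamma_vuv = -0.107306, Gamma_vvv = 1.648760; k1 = (1.137928, 0.881665, 0.815460, 0.521075)
  k2: at (u, v) = (1.269828, 0.708303), (du/dtau, dv/dtau) = (1.178701, 0.907718); Gamma_uuu = -0.385198, Gamma_uuv = -0.052338, Gamma_uvv = -0.277685, Gamma_vuu = -1.163814, Gamma_vuv = -0.089087, Gamma_vvv = 1.619623; k2 = (1.178701, 0.907718, 0.875963, 0.473069)
  k3: at (u, v) = (1.271867, 0.709605), (du/dtau, dv/dtau) = (1.181726, 0.905318); Gamma_uuu = -0.386349, Gamma_uuv = -0.052168, Gamma_uvv = -0.276475, Gamma_vuu = -1.162424, Gamma_vuv = -0.088547, Gamma_vvv = 1.618869; k3 = (1.181726, 0.905318, 0.877749, 0.485933)
  k4: at (u, v) = (1.331105, 0.754751), (du/dtau, dv/dtau) = (1.225703, 0.930258); Gamma_uuu = -0.417933, Gamma_uuv = -0.046388, Gamma_uvv = -0.239534, Gamma_vuu = -1.106141, Gamma_vuv = -0.071739, Gamma_vvv = 1.589134; k4 = (1.225703, 0.930258, 0.940953, 0.450199)
  Y <- Y + (h/6)(k1 + 2k2 + 2k3 + k4): u = 1.3310, v = 0.7549, du/dtau = 1.2257, dv/dtau = 0.9298

Answer: u = 1.3310, v = 0.7549, du/dtau = 1.2257, dv/dtau = 0.9298


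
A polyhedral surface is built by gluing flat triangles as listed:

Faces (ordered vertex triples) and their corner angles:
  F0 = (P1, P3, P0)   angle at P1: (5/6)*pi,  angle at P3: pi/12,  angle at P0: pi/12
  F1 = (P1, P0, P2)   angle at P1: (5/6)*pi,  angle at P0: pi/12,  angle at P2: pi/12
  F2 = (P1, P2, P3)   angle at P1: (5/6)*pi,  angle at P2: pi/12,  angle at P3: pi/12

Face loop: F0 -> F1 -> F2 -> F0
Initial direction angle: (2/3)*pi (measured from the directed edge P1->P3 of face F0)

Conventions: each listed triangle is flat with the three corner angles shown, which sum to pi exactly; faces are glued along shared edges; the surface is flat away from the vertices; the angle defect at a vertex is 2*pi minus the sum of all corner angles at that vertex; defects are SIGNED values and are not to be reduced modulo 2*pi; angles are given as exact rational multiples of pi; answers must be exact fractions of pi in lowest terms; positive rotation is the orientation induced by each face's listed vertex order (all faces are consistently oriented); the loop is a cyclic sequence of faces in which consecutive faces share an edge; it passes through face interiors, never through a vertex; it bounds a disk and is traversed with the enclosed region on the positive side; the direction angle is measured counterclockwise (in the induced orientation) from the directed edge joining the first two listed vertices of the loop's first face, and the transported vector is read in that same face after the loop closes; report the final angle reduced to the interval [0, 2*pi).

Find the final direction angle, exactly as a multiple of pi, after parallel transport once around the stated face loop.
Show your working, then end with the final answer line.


enclosed vertex P1: corner angles sum to (5/2)*pi, defect = 2*pi - (5/2)*pi = -pi/2
transport around the loop rotates by the sum of enclosed defects; add to the initial angle mod 2*pi
final angle = (2/3)*pi - pi/2 = pi/6 (mod 2*pi)

Answer: final direction angle = pi/6


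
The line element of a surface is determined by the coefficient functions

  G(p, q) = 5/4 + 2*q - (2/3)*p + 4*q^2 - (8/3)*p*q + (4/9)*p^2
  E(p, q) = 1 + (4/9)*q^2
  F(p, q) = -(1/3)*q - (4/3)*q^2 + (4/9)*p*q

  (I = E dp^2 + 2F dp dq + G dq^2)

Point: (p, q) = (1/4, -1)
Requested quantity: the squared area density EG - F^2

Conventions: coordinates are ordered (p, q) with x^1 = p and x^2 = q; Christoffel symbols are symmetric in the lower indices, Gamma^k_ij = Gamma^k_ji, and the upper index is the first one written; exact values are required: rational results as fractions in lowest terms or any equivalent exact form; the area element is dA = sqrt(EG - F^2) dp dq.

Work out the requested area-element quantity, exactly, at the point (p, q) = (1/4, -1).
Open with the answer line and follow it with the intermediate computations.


Answer: EG - F^2 = 38/9

E = 13/9, F = -10/9, G = 34/9; EG - F^2 = 38/9


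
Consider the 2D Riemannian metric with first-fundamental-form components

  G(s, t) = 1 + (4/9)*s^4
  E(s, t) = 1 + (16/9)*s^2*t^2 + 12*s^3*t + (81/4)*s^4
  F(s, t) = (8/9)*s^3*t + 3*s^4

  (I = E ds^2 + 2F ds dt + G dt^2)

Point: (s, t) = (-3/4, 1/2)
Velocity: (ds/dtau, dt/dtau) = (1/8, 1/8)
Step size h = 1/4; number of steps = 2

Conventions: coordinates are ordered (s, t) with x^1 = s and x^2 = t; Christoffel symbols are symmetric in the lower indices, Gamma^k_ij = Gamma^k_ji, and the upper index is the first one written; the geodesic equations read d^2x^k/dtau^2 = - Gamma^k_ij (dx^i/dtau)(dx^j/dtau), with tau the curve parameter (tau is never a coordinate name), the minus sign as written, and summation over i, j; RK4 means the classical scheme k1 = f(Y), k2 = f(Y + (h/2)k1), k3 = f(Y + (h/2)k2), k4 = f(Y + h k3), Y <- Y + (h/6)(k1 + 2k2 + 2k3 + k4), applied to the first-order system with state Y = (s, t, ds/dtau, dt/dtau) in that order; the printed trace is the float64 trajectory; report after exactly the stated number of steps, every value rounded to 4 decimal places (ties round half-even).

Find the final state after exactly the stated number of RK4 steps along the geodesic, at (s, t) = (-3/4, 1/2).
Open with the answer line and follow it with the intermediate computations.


Answer: s = -0.6805, t = 0.5638, ds/dtau = 0.1549, dt/dtau = 0.1307

f(Y) = (ds/dtau, dt/dtau, -Gamma^s_ij Y'^i Y'^j, -Gamma^t_ij Y'^i Y'^j) with the Gammas evaluated at the stage position; h = 0.250000; intermediate values shown to 6 dp
step 0: s = -0.7500, t = 0.5000, ds/dtau = 0.1250, dt/dtau = 0.1250
step 1:
  k1: at (s, t) = (-0.750000, 0.500000), (ds/dtau, dt/dtau) = (0.125000, 0.125000); Gamma_sss = -2.346251, Gamma_sst = -0.385685, Gamma_stt = 0.000000, Gamma_tss = -0.433154, Gamma_tst = -0.071203, Gamma_ttt = 0.000000; k1 = (0.125000, 0.125000, 0.048713, 0.008993)
  k2: at (s, t) = (-0.734375, 0.515625), (ds/dtau, dt/dtau) = (0.131089, 0.126124); Gamma_sss = -2.359740, Gamma_sst = -0.390177, Gamma_stt = 0.000000, Gamma_tss = -0.441424, Gamma_tst = -0.072988, Gamma_ttt = 0.000000; k2 = (0.131089, 0.126124, 0.053453, 0.009999)
  k3: at (s, t) = (-0.733614, 0.515766), (ds/dtau, dt/dtau) = (0.131682, 0.126250); Gamma_sss = -2.360226, Gamma_sst = -0.390317, Gamma_stt = 0.000000, Gamma_tss = -0.441667, Gamma_tst = -0.073040, Gamma_ttt = 0.000000; k3 = (0.131682, 0.126250, 0.053904, 0.010087)
  k4: at (s, t) = (-0.717080, 0.531562), (ds/dtau, dt/dtau) = (0.138476, 0.127522); Gamma_sss = -2.369478, Gamma_sst = -0.394340, Gamma_stt = 0.000000, Gamma_tss = -0.449836, Gamma_tst = -0.074864, Gamma_ttt = 0.000000; k4 = (0.138476, 0.127522, 0.059363, 0.011270)
  Y <- Y + (h/6)(k1 + 2k2 + 2k3 + k4): s = -0.7171, t = 0.5316, ds/dtau = 0.1384, dt/dtau = 0.1275
step 2:
  k1: at (s, t) = (-0.717124, 0.531553), (ds/dtau, dt/dtau) = (0.138450, 0.127518); Gamma_sss = -2.369463, Gamma_sst = -0.394334, Gamma_stt = 0.000000, Gamma_tss = -0.449823, Gamma_tst = -0.074861, Gamma_ttt = 0.000000; k1 = (0.138450, 0.127518, 0.059342, 0.011266)
  k2: at (s, t) = (-0.699818, 0.547493), (ds/dtau, dt/dtau) = (0.145867, 0.128926); Gamma_sss = -2.372924, Gamma_sst = -0.397630, Gamma_stt = 0.000000, Gamma_tss = -0.457623, Gamma_tst = -0.076684, Gamma_ttt = 0.000000; k2 = (0.145867, 0.128926, 0.065445, 0.012621)
  k3: at (s, t) = (-0.698891, 0.547669), (ds/dtau, dt/dtau) = (0.146630, 0.129096); Gamma_sss = -2.372904, Gamma_sst = -0.397713, Gamma_stt = 0.000000, Gamma_tss = -0.457847, Gamma_tst = -0.076738, Gamma_ttt = 0.000000; k3 = (0.146630, 0.129096, 0.066075, 0.012749)
  k4: at (s, t) = (-0.680467, 0.563827), (ds/dtau, dt/dtau) = (0.154968, 0.130705); Gamma_sss = -2.367955, Gamma_sst = -0.399897, Gamma_stt = 0.000000, Gamma_tss = -0.464959, Gamma_tst = -0.078522, Gamma_ttt = 0.000000; k4 = (0.154968, 0.130705, 0.073067, 0.014347)
  Y <- Y + (h/6)(k1 + 2k2 + 2k3 + k4): s = -0.6805, t = 0.5638, ds/dtau = 0.1549, dt/dtau = 0.1307


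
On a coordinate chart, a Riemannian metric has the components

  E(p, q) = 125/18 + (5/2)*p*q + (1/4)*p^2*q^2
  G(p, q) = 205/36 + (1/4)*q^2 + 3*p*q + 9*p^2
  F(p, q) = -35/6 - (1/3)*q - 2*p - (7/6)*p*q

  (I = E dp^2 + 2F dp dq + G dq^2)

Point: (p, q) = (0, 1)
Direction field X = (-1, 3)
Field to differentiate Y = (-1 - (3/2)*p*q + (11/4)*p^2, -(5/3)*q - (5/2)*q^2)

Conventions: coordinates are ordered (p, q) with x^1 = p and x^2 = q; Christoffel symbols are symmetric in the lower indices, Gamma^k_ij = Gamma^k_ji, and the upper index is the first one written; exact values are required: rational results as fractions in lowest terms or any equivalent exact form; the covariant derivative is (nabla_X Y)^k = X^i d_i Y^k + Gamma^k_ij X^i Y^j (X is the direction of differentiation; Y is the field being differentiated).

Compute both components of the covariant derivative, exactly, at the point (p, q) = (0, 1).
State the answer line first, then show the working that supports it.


Answer: (nabla_X Y)^p = 156207/4216, (nabla_X Y)^q = 67945/4216

E = 125/18, F = -37/6, G = 107/18 at the point
E_p = 5/2, E_q = 0, F_p = -19/6, F_q = -1/3, G_p = 3, G_q = 1/2
EG - F^2 = 527/162;  g^inv = (162/527) * [[107/18, 37/6], [37/6, 125/18]]
first-kind symbols [ij,l] = (1/2)(d_i g_jl + d_j g_il - d_l g_ij): [pp,p] = E_p/2 = 5/4, [pp,q] = F_p - E_q/2 = -19/6, [pq,p] = E_q/2 = 0, [pq,q] = G_p/2 = 3/2, [qq,p] = F_q - G_p/2 = -11/6, [qq,q] = G_q/2 = 1/4
Gamma^p_ij = (G*[ij,p] - F*[ij,q])/(EG - F^2), Gamma^q_ij = (E*[ij,q] - F*[ij,p])/(EG - F^2)
Gamma_ppp = -7839/2108, Gamma_ppq = 2997/1054, Gamma_pqq = -6063/2108, Gamma_qpp = -9255/2108, Gamma_qpq = 3375/1054, Gamma_qqq = -6201/2108
X = (-1, 3), Y = (-1, -25/6) at the point


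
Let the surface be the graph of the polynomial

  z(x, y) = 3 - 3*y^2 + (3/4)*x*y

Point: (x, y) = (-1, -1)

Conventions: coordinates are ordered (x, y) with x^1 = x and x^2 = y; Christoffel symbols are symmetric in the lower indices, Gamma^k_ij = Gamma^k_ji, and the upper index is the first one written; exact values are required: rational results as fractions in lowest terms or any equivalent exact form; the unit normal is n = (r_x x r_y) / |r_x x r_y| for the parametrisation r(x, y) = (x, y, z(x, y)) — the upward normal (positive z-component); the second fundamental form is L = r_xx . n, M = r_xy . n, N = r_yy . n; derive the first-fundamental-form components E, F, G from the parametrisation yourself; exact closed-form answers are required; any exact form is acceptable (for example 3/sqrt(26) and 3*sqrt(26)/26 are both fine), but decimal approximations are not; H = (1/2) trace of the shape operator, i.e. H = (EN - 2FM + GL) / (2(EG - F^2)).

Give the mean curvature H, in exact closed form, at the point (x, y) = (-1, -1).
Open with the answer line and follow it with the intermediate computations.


Answer: H = -111*sqrt(466)/217156

z_x = -3/4, z_y = 21/4, z_xx = 0, z_xy = 3/4, z_yy = -6
E = 25/16, F = -63/16, G = 457/16; answer radicand W^2 = 233/8
unnormalised second-form numerators: l = 0, m = 3/4, n = -6; L = l/sqrt(233/8), and similarly M = m/sqrt(W^2), N = n/sqrt(W^2)
H = (E*n - 2*F*m + G*l) / (2*(EG - F^2)*sqrt(W^2)); E*n - 2*F*m + G*l = -111/32, EG - F^2 = 233/8, so H = (-111/1864)/sqrt(233/8)


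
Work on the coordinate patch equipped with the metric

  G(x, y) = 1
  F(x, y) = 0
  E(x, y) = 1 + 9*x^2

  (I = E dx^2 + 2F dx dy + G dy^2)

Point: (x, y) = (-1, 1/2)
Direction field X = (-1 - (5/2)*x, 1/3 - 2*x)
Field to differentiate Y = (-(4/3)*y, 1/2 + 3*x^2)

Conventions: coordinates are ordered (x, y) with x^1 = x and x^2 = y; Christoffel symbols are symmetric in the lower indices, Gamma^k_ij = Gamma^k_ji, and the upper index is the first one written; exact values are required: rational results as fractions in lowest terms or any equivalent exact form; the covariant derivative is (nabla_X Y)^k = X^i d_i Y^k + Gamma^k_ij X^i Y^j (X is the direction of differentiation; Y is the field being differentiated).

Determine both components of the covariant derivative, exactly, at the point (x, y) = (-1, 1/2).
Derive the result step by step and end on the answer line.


E = 10, F = 0, G = 1 at the point
E_x = -18, E_y = 0, F_x = 0, F_y = 0, G_x = 0, G_y = 0
EG - F^2 = 10;  g^inv = (1/10) * [[1, 0], [0, 10]]
first-kind symbols [ij,l] = (1/2)(d_i g_jl + d_j g_il - d_l g_ij): [xx,x] = E_x/2 = -9, [xx,y] = F_x - E_y/2 = 0, [xy,x] = E_y/2 = 0, [xy,y] = G_x/2 = 0, [yy,x] = F_y - G_x/2 = 0, [yy,y] = G_y/2 = 0
Gamma^x_ij = (G*[ij,x] - F*[ij,y])/(EG - F^2), Gamma^y_ij = (E*[ij,y] - F*[ij,x])/(EG - F^2)
Gamma_xxx = -9/10, Gamma_xxy = 0, Gamma_xyy = 0, Gamma_yxx = 0, Gamma_yxy = 0, Gamma_yyy = 0
X = (3/2, 7/3), Y = (-2/3, 7/2) at the point

Answer: (nabla_X Y)^x = -199/90, (nabla_X Y)^y = -9


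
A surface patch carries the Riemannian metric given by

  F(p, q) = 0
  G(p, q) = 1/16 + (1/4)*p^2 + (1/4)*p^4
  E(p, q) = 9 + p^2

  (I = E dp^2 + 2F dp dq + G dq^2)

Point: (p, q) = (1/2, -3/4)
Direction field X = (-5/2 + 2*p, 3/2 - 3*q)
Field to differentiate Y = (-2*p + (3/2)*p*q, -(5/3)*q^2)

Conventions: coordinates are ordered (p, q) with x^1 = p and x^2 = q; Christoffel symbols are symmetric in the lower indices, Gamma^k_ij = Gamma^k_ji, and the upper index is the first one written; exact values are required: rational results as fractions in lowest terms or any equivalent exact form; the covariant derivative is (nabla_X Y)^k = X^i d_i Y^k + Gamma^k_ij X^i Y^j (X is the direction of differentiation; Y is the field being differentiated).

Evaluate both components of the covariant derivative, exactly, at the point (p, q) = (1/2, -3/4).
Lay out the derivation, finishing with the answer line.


E = 37/4, F = 0, G = 9/64 at the point
E_p = 1, E_q = 0, F_p = 0, F_q = 0, G_p = 3/8, G_q = 0
EG - F^2 = 333/256;  g^inv = (256/333) * [[9/64, 0], [0, 37/4]]
first-kind symbols [ij,l] = (1/2)(d_i g_jl + d_j g_il - d_l g_ij): [pp,p] = E_p/2 = 1/2, [pp,q] = F_p - E_q/2 = 0, [pq,p] = E_q/2 = 0, [pq,q] = G_p/2 = 3/16, [qq,p] = F_q - G_p/2 = -3/16, [qq,q] = G_q/2 = 0
Gamma^p_ij = (G*[ij,p] - F*[ij,q])/(EG - F^2), Gamma^q_ij = (E*[ij,q] - F*[ij,p])/(EG - F^2)
Gamma_ppp = 2/37, Gamma_ppq = 0, Gamma_pqq = -3/148, Gamma_qpp = 0, Gamma_qpq = 4/3, Gamma_qqq = 0
X = (-3/2, 15/4), Y = (-25/16, -15/16) at the point

Answer: (nabla_X Y)^p = 72915/9472, (nabla_X Y)^q = 55/16


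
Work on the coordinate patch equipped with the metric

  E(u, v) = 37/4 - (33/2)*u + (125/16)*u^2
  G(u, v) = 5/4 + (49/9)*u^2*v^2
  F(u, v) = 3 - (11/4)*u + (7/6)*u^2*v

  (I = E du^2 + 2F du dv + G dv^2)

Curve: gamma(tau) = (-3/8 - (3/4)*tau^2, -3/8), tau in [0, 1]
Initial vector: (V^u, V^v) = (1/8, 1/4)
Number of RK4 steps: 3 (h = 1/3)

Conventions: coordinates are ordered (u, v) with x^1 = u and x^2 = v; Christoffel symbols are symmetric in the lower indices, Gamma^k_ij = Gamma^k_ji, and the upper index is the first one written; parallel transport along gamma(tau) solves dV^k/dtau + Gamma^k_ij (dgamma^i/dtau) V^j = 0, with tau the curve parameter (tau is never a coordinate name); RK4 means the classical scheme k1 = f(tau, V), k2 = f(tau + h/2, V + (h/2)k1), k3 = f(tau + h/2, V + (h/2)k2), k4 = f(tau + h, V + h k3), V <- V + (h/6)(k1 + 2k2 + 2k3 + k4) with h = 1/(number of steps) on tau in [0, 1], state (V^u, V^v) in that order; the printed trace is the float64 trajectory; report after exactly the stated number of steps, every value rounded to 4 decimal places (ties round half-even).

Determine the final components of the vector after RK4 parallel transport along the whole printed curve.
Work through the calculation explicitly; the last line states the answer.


gamma'(tau) = (-(3/2)*tau, 0); f(tau, V)^k = -Gamma^k_ij(gamma(tau)) gamma'^i(tau) V^j; h = 1/3; intermediate values shown to 6 dp
curve data and Christoffel symbols at the stage parameters:
  tau = 0.000000: gamma = (-0.375000, -0.375000), gamma' = (0.000000, 0.000000); Gamma_uuu = -0.831478, Gamma_uuv = 0.170319, Gamma_uvv = 0.261855, Gamma_vuu = 0.647336, Gamma_vuv = -0.709475, Gamma_vvv = -0.977120
  tau = 0.166667: gamma = (-0.395833, -0.375000), gamma' = (-0.250000, 0.000000); Gamma_uuu = -0.823404, Gamma_uuv = 0.170718, Gamma_uvv = 0.273473, Gamma_vuu = 0.661648, Gamma_vuv = -0.722170, Gamma_vvv = -1.035981
  tau = 0.333333: gamma = (-0.458333, -0.375000), gamma' = (-0.500000, 0.000000); Gamma_uuu = -0.796844, Gamma_uuv = 0.168940, Gamma_uvv = 0.303593, Gamma_vuu = 0.689447, Gamma_vuv = -0.747883, Gamma_vvv = -1.201008
  tau = 0.500000: gamma = (-0.562500, -0.375000), gamma' = (-0.750000, 0.000000); Gamma_uuu = -0.748713, Gamma_uuv = 0.159442, Gamma_uvv = 0.339394, Gamma_vuu = 0.698844, Gamma_vuv = -0.759628, Gamma_vvv = -1.435549
  tau = 0.666667: gamma = (-0.708333, -0.375000), gamma' = (-1.000000, 0.000000); Gamma_uuu = -0.681848, Gamma_uuv = 0.140413, Gamma_uvv = 0.366130, Gamma_vuu = 0.669371, Gamma_vuv = -0.738154, Gamma_vvv = -1.686260
  tau = 0.833333: gamma = (-0.895833, -0.375000), gamma' = (-1.250000, 0.000000); Gamma_uuu = -0.605409, Gamma_uuv = 0.115509, Gamma_uvv = 0.375565, Gamma_vuu = 0.605533, Gamma_vuv = -0.684610, Gamma_vvv = -1.908644
  tau = 1.000000: gamma = (-1.125000, -0.375000), gamma' = (-1.500000, 0.000000); Gamma_uuu = -0.529184, Gamma_uuv = 0.090094, Gamma_uvv = 0.368231, Gamma_vuu = 0.525497, Gamma_vuv = -0.613095, Gamma_vvv = -2.083825
step 0: V^u = 0.1250, V^v = 0.2500
step 1: k1 = (0.000000, 0.000000), k2 = (-0.015061, -0.024459), k3 = (-0.014719, -0.024138), k4 = (-0.027410, -0.049077); V <- V + (h/6)(k1 + 2k2 + 2k3 + k4): V^u = 0.1202, V^v = 0.2419
step 2: k1 = (-0.027447, -0.049022), k2 = (-0.036963, -0.072559), k3 = (-0.036542, -0.071156), k4 = (-0.042999, -0.088748); V <- V + (h/6)(k1 + 2k2 + 2k3 + k4): V^u = 0.1081, V^v = 0.2183
step 3: k1 = (-0.043054, -0.088753), k2 = (-0.046989, -0.097731), k3 = (-0.046709, -0.096947), k4 = (-0.048311, -0.098068); V <- V + (h/6)(k1 + 2k2 + 2k3 + k4): V^u = 0.0926, V^v = 0.1862

Answer: V^u = 0.0926, V^v = 0.1862


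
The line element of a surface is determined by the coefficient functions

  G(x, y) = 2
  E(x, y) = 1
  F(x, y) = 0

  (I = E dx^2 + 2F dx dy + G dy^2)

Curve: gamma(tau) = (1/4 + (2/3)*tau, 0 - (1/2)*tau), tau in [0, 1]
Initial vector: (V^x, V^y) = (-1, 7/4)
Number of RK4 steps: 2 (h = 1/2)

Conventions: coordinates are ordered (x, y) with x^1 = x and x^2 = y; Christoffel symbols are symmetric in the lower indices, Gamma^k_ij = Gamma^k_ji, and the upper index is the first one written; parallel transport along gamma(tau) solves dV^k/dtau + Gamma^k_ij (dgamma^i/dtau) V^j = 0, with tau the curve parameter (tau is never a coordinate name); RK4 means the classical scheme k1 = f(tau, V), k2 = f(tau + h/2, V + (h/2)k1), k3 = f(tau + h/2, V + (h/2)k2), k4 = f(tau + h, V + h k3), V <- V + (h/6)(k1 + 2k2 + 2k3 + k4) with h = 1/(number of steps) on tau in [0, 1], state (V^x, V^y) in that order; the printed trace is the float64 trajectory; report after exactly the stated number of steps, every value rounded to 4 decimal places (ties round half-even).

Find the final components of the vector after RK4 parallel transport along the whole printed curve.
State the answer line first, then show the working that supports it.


Answer: V^x = -1.0000, V^y = 1.7500

gamma'(tau) = (2/3, -1/2); f(tau, V)^k = -Gamma^k_ij(gamma(tau)) gamma'^i(tau) V^j; h = 1/2; intermediate values shown to 6 dp
curve data and Christoffel symbols at the stage parameters:
  tau = 0.000000: gamma = (0.250000, 0.000000), gamma' = (0.666667, -0.500000); Gamma_xxx = 0.000000, Gamma_xxy = 0.000000, Gamma_xyy = 0.000000, Gamma_yxx = 0.000000, Gamma_yxy = 0.000000, Gamma_yyy = 0.000000
  tau = 0.250000: gamma = (0.416667, -0.125000), gamma' = (0.666667, -0.500000); Gamma_xxx = 0.000000, Gamma_xxy = 0.000000, Gamma_xyy = 0.000000, Gamma_yxx = 0.000000, Gamma_yxy = 0.000000, Gamma_yyy = 0.000000
  tau = 0.500000: gamma = (0.583333, -0.250000), gamma' = (0.666667, -0.500000); Gamma_xxx = 0.000000, Gamma_xxy = 0.000000, Gamma_xyy = 0.000000, Gamma_yxx = 0.000000, Gamma_yxy = 0.000000, Gamma_yyy = 0.000000
  tau = 0.750000: gamma = (0.750000, -0.375000), gamma' = (0.666667, -0.500000); Gamma_xxx = 0.000000, Gamma_xxy = 0.000000, Gamma_xyy = 0.000000, Gamma_yxx = 0.000000, Gamma_yxy = 0.000000, Gamma_yyy = 0.000000
  tau = 1.000000: gamma = (0.916667, -0.500000), gamma' = (0.666667, -0.500000); Gamma_xxx = 0.000000, Gamma_xxy = 0.000000, Gamma_xyy = 0.000000, Gamma_yxx = 0.000000, Gamma_yxy = 0.000000, Gamma_yyy = 0.000000
step 0: V^x = -1.0000, V^y = 1.7500
step 1: k1 = (0.000000, 0.000000), k2 = (0.000000, 0.000000), k3 = (0.000000, 0.000000), k4 = (0.000000, 0.000000); V <- V + (h/6)(k1 + 2k2 + 2k3 + k4): V^x = -1.0000, V^y = 1.7500
step 2: k1 = (0.000000, 0.000000), k2 = (0.000000, 0.000000), k3 = (0.000000, 0.000000), k4 = (0.000000, 0.000000); V <- V + (h/6)(k1 + 2k2 + 2k3 + k4): V^x = -1.0000, V^y = 1.7500


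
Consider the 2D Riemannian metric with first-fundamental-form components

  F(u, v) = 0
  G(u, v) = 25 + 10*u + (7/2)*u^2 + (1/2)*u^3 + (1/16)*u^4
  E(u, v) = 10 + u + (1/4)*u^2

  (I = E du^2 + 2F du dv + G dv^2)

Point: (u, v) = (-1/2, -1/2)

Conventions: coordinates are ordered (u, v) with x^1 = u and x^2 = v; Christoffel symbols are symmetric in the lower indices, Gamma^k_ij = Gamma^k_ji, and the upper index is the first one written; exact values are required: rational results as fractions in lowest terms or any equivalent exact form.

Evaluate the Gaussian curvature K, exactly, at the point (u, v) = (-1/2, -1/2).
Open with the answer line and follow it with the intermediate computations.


Answer: K = -2048/189873

E = 153/16, F = 0, G = 5329/256, EG - F^2 = 815337/4096 at the point
E_u = 3/4, E_v = 0, F_u = 0, F_v = 0, G_u = 219/32, G_v = 0
E_vv = 0, F_uv = 0, G_uu = 91/16
Brioschi: K = (det M1 - det M2) / (EG - F^2)^2 with the standard first/second-derivative matrices M1, M2.
M1 = [[-E_vv/2 + F_uv - G_uu/2, E_u/2, F_u - E_v/2], [F_v - G_u/2, E, F], [G_v/2, F, G]] = [[-91/32, 3/8, 0], [-219/64, 153/16, 0], [0, 0, 5329/256]]; det M1 = -35347257/65536
M2 = [[0, E_v/2, G_u/2], [E_v/2, E, F], [G_u/2, F, G]] = [[0, 0, 219/64], [0, 153/16, 0], [219/64, 0, 5329/256]]; det M2 = -7338033/65536
det M1 - det M2 = -3501153/8192; K = -3501153/8192 / (815337/4096)^2 = -2048/189873


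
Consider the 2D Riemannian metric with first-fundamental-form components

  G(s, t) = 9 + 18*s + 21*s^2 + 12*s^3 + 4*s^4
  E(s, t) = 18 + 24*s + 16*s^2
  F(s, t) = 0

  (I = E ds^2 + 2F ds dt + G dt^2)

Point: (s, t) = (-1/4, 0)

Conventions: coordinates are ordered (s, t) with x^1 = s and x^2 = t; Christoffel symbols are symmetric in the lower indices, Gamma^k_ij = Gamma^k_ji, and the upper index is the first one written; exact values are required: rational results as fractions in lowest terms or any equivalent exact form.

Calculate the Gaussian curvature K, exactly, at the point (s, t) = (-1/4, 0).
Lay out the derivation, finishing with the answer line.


E = 13, F = 0, G = 361/64, EG - F^2 = 4693/64 at the point
E_s = 16, E_t = 0, F_s = 0, F_t = 0, G_s = 19/2, G_t = 0
E_tt = 0, F_st = 0, G_ss = 27
Brioschi: K = (det M1 - det M2) / (EG - F^2)^2 with the standard first/second-derivative matrices M1, M2.
M1 = [[-E_tt/2 + F_st - G_ss/2, E_s/2, F_s - E_t/2], [F_t - G_s/2, E, F], [G_t/2, F, G]] = [[-27/2, 8, 0], [-19/4, 13, 0], [0, 0, 361/64]]; det M1 = -99275/128
M2 = [[0, E_t/2, G_s/2], [E_t/2, E, F], [G_s/2, F, G]] = [[0, 0, 19/4], [0, 13, 0], [19/4, 0, 361/64]]; det M2 = -4693/16
det M1 - det M2 = -61731/128; K = -61731/128 / (4693/64)^2 = -288/3211

Answer: K = -288/3211


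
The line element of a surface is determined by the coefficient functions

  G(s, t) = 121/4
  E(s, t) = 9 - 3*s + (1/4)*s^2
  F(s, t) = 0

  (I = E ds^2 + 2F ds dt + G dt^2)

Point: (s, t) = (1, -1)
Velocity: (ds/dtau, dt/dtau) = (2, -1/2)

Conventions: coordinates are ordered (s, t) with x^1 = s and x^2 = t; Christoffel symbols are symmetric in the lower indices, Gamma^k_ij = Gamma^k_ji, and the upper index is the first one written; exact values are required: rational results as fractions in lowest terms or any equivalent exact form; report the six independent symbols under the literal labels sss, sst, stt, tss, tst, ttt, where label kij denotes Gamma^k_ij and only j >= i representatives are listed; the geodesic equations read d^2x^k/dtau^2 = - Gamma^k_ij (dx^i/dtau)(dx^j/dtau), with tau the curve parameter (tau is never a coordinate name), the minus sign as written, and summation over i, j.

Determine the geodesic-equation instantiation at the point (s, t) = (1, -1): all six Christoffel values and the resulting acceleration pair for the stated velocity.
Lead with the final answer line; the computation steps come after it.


Answer: Gamma_sss = -1/5, Gamma_sst = 0, Gamma_stt = 0, Gamma_tss = 0, Gamma_tst = 0, Gamma_ttt = 0; accelerations (d^2s/dtau^2, d^2t/dtau^2) = (4/5, 0)

E = 25/4, F = 0, G = 121/4 at the point
E_s = -5/2, E_t = 0, F_s = 0, F_t = 0, G_s = 0, G_t = 0
EG - F^2 = 3025/16;  g^inv = (16/3025) * [[121/4, 0], [0, 25/4]]
first-kind symbols [ij,l] = (1/2)(d_i g_jl + d_j g_il - d_l g_ij): [ss,s] = E_s/2 = -5/4, [ss,t] = F_s - E_t/2 = 0, [st,s] = E_t/2 = 0, [st,t] = G_s/2 = 0, [tt,s] = F_t - G_s/2 = 0, [tt,t] = G_t/2 = 0
Gamma^s_ij = (G*[ij,s] - F*[ij,t])/(EG - F^2), Gamma^t_ij = (E*[ij,t] - F*[ij,s])/(EG - F^2)
Gamma_sss = -1/5, Gamma_sst = 0, Gamma_stt = 0, Gamma_tss = 0, Gamma_tst = 0, Gamma_ttt = 0
d^2s/dtau^2 = -(Gamma_sss*(2)^2 + 2*Gamma_sst*(2)*(-1/2) + Gamma_stt*(-1/2)^2) = 4/5
d^2t/dtau^2 = -(Gamma_tss*(2)^2 + 2*Gamma_tst*(2)*(-1/2) + Gamma_ttt*(-1/2)^2) = 0
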